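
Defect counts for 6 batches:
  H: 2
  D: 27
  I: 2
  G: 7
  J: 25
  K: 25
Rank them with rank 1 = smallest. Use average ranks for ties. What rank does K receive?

Sorted (ascending): 2, 2, 7, 25, 25, 27
The 2 values of 2 occupy positions 1–2 → average rank (1+2)/2 = 1.5.
The 2 values of 25 occupy positions 4–5 → average rank (4+5)/2 = 4.5.
K has value 25 → rank 4.5.

4.5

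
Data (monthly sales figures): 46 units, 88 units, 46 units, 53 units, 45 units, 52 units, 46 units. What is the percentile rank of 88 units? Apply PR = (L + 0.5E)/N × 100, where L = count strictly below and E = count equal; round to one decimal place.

92.9

N = 7.
Strictly below 88: 6. Equal to 88: 1.
PR = (6 + 0.5·1)/7 × 100 = 92.9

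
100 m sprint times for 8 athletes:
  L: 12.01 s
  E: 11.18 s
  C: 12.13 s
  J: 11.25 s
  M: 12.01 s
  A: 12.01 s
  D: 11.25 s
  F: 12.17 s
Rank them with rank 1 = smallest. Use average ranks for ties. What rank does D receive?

2.5

Sorted (ascending): 11.18, 11.25, 11.25, 12.01, 12.01, 12.01, 12.13, 12.17
The 2 values of 11.25 occupy positions 2–3 → average rank (2+3)/2 = 2.5.
The 3 values of 12.01 occupy positions 4–6 → average rank 5.
D has value 11.25 s → rank 2.5.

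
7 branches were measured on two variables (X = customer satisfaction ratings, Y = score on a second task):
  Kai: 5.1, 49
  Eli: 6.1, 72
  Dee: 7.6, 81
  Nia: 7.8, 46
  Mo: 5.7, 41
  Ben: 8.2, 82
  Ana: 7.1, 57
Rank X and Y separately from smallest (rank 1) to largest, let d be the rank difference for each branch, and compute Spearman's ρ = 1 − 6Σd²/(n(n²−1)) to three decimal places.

Ranks of variable 1: 1, 3, 5, 6, 2, 7, 4
Ranks of variable 2: 3, 5, 6, 2, 1, 7, 4
d = r₁ − r₂: -2, -2, -1, 4, 1, 0, 0
d²: 4, 4, 1, 16, 1, 0, 0; Σd² = 26
ρ = 1 − 6·26/(7·48) = 1 − 156/336 = 0.536

0.536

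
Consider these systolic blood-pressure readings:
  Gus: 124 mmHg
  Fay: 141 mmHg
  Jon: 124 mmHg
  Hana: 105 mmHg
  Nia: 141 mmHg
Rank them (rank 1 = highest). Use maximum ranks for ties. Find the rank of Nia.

Sorted (descending): 141, 141, 124, 124, 105
The 2 values of 141 occupy positions 1–2 → each gets rank 2.
The 2 values of 124 occupy positions 3–4 → each gets rank 4.
Nia has value 141 mmHg → rank 2.

2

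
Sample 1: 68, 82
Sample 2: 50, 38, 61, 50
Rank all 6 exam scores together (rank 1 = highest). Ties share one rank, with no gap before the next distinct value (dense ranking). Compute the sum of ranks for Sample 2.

16

Sorted (descending): 82, 68, 61, 50, 50, 38
The 2 values of 50 share dense rank 4.
Remaining distinct values take the next consecutive integers.
Sample 2 values → pooled ranks: 50→4, 38→5, 61→3, 50→4
Rank sum = 4 + 5 + 3 + 4 = 16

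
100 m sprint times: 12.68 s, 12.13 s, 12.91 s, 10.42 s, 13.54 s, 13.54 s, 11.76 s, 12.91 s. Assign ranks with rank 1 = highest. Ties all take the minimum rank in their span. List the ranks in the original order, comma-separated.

5, 6, 3, 8, 1, 1, 7, 3

Sorted (descending): 13.54, 13.54, 12.91, 12.91, 12.68, 12.13, 11.76, 10.42
The 2 values of 13.54 occupy positions 1–2 → each gets rank 1.
The 2 values of 12.91 occupy positions 3–4 → each gets rank 3.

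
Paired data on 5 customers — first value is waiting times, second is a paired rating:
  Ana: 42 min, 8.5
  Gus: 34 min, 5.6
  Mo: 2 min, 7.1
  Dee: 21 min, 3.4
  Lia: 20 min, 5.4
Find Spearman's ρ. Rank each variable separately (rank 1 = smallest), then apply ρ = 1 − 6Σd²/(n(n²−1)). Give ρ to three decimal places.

0.300

Ranks of variable 1: 5, 4, 1, 3, 2
Ranks of variable 2: 5, 3, 4, 1, 2
d = r₁ − r₂: 0, 1, -3, 2, 0
d²: 0, 1, 9, 4, 0; Σd² = 14
ρ = 1 − 6·14/(5·24) = 1 − 84/120 = 0.300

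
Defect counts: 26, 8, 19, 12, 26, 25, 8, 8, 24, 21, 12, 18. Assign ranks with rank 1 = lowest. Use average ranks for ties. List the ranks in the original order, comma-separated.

Sorted (ascending): 8, 8, 8, 12, 12, 18, 19, 21, 24, 25, 26, 26
The 3 values of 8 occupy positions 1–3 → average rank 2.
The 2 values of 12 occupy positions 4–5 → average rank (4+5)/2 = 4.5.
The 2 values of 26 occupy positions 11–12 → average rank (11+12)/2 = 11.5.

11.5, 2, 7, 4.5, 11.5, 10, 2, 2, 9, 8, 4.5, 6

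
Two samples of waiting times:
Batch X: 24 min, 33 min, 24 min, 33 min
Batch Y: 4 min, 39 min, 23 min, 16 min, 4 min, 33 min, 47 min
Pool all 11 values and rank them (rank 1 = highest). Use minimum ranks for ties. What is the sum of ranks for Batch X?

Sorted (descending): 47, 39, 33, 33, 33, 24, 24, 23, 16, 4, 4
The 3 values of 33 occupy positions 3–5 → each gets rank 3.
The 2 values of 24 occupy positions 6–7 → each gets rank 6.
The 2 values of 4 occupy positions 10–11 → each gets rank 10.
Batch X values → pooled ranks: 24→6, 33→3, 24→6, 33→3
Rank sum = 6 + 3 + 6 + 3 = 18

18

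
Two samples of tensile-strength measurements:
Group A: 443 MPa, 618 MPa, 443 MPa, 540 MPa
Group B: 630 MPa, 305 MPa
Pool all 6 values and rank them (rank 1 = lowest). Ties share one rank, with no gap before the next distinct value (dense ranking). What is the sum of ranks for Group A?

11

Sorted (ascending): 305, 443, 443, 540, 618, 630
The 2 values of 443 share dense rank 2.
Remaining distinct values take the next consecutive integers.
Group A values → pooled ranks: 443→2, 618→4, 443→2, 540→3
Rank sum = 2 + 4 + 2 + 3 = 11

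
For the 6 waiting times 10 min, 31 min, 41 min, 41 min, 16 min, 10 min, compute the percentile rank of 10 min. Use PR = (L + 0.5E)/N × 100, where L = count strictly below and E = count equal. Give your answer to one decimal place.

16.7

N = 6.
Strictly below 10: 0. Equal to 10: 2.
PR = (0 + 0.5·2)/6 × 100 = 16.7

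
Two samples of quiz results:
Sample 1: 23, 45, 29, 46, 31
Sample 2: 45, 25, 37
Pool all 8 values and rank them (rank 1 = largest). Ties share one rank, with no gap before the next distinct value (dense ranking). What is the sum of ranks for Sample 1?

19

Sorted (descending): 46, 45, 45, 37, 31, 29, 25, 23
The 2 values of 45 share dense rank 2.
Remaining distinct values take the next consecutive integers.
Sample 1 values → pooled ranks: 23→7, 45→2, 29→5, 46→1, 31→4
Rank sum = 7 + 2 + 5 + 1 + 4 = 19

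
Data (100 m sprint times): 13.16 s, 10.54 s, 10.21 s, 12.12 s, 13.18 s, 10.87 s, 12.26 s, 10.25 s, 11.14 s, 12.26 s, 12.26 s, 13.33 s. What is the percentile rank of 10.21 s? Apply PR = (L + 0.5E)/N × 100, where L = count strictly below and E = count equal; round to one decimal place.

N = 12.
Strictly below 10.21: 0. Equal to 10.21: 1.
PR = (0 + 0.5·1)/12 × 100 = 4.2

4.2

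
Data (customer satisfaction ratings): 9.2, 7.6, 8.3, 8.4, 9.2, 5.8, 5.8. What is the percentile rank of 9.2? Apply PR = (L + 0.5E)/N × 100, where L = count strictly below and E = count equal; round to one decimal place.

N = 7.
Strictly below 9.2: 5. Equal to 9.2: 2.
PR = (5 + 0.5·2)/7 × 100 = 85.7

85.7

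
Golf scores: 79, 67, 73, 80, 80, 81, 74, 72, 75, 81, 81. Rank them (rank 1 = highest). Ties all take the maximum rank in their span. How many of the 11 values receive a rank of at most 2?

0

Sorted (descending): 81, 81, 81, 80, 80, 79, 75, 74, 73, 72, 67
The 3 values of 81 occupy positions 1–3 → each gets rank 3.
The 2 values of 80 occupy positions 4–5 → each gets rank 5.
Ranks ≤ 2: {} → 0 values.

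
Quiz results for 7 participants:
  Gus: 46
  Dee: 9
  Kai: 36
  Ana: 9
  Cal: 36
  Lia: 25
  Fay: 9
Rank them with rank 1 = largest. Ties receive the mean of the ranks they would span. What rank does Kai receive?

Sorted (descending): 46, 36, 36, 25, 9, 9, 9
The 2 values of 36 occupy positions 2–3 → average rank (2+3)/2 = 2.5.
The 3 values of 9 occupy positions 5–7 → average rank 6.
Kai has value 36 → rank 2.5.

2.5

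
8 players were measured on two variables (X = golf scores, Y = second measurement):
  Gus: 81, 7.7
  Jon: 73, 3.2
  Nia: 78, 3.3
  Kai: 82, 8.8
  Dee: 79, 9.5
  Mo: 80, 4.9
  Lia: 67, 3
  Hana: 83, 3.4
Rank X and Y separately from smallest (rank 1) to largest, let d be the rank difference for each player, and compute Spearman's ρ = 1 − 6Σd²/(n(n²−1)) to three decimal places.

Ranks of variable 1: 6, 2, 3, 7, 4, 5, 1, 8
Ranks of variable 2: 6, 2, 3, 7, 8, 5, 1, 4
d = r₁ − r₂: 0, 0, 0, 0, -4, 0, 0, 4
d²: 0, 0, 0, 0, 16, 0, 0, 16; Σd² = 32
ρ = 1 − 6·32/(8·63) = 1 − 192/504 = 0.619

0.619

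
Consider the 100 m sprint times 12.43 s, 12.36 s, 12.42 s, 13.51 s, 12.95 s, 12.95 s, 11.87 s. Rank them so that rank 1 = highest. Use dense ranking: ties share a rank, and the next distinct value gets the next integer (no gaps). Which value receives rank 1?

Sorted (descending): 13.51, 12.95, 12.95, 12.43, 12.42, 12.36, 11.87
The 2 values of 12.95 share dense rank 2.
Remaining distinct values take the next consecutive integers.
Rank 1 → value 13.51.

13.51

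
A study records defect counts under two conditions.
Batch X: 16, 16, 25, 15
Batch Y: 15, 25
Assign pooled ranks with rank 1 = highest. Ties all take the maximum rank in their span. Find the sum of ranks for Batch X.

Sorted (descending): 25, 25, 16, 16, 15, 15
The 2 values of 25 occupy positions 1–2 → each gets rank 2.
The 2 values of 16 occupy positions 3–4 → each gets rank 4.
The 2 values of 15 occupy positions 5–6 → each gets rank 6.
Batch X values → pooled ranks: 16→4, 16→4, 25→2, 15→6
Rank sum = 4 + 4 + 2 + 6 = 16

16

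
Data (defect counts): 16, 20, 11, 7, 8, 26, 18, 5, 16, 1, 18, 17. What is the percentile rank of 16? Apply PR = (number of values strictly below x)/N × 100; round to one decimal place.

N = 12.
Strictly below 16: 5. Equal to 16: 2.
PR = 5/12 × 100 = 41.7

41.7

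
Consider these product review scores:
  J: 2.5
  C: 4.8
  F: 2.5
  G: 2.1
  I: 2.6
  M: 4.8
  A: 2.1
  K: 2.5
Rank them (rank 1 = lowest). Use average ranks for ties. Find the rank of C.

Sorted (ascending): 2.1, 2.1, 2.5, 2.5, 2.5, 2.6, 4.8, 4.8
The 2 values of 2.1 occupy positions 1–2 → average rank (1+2)/2 = 1.5.
The 3 values of 2.5 occupy positions 3–5 → average rank 4.
The 2 values of 4.8 occupy positions 7–8 → average rank (7+8)/2 = 7.5.
C has value 4.8 → rank 7.5.

7.5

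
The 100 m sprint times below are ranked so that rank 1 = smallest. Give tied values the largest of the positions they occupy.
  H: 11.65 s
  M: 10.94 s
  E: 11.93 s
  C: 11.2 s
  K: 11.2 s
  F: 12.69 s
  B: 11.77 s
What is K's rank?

Sorted (ascending): 10.94, 11.2, 11.2, 11.65, 11.77, 11.93, 12.69
The 2 values of 11.2 occupy positions 2–3 → each gets rank 3.
K has value 11.2 s → rank 3.

3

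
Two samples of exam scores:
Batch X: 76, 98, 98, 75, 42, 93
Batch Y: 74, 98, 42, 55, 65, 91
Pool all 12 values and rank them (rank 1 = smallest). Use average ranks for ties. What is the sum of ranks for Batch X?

Sorted (ascending): 42, 42, 55, 65, 74, 75, 76, 91, 93, 98, 98, 98
The 2 values of 42 occupy positions 1–2 → average rank (1+2)/2 = 1.5.
The 3 values of 98 occupy positions 10–12 → average rank 11.
Batch X values → pooled ranks: 76→7, 98→11, 98→11, 75→6, 42→1.5, 93→9
Rank sum = 7 + 11 + 11 + 6 + 1.5 + 9 = 45.5

45.5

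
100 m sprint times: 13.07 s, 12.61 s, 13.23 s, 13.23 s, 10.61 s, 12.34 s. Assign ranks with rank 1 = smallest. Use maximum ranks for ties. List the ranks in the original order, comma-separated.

4, 3, 6, 6, 1, 2

Sorted (ascending): 10.61, 12.34, 12.61, 13.07, 13.23, 13.23
The 2 values of 13.23 occupy positions 5–6 → each gets rank 6.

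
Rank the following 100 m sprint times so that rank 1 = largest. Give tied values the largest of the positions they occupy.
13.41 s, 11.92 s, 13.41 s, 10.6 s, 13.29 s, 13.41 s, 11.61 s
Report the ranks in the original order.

Sorted (descending): 13.41, 13.41, 13.41, 13.29, 11.92, 11.61, 10.6
The 3 values of 13.41 occupy positions 1–3 → each gets rank 3.

3, 5, 3, 7, 4, 3, 6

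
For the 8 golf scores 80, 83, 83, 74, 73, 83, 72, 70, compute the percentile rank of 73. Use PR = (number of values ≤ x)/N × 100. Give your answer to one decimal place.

37.5

N = 8.
Strictly below 73: 2. Equal to 73: 1.
PR = 3/8 × 100 = 37.5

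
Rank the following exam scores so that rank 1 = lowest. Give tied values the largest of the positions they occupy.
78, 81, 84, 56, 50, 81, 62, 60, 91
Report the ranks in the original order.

5, 7, 8, 2, 1, 7, 4, 3, 9

Sorted (ascending): 50, 56, 60, 62, 78, 81, 81, 84, 91
The 2 values of 81 occupy positions 6–7 → each gets rank 7.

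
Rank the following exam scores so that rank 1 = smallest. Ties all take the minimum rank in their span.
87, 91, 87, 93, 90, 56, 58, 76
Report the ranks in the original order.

4, 7, 4, 8, 6, 1, 2, 3

Sorted (ascending): 56, 58, 76, 87, 87, 90, 91, 93
The 2 values of 87 occupy positions 4–5 → each gets rank 4.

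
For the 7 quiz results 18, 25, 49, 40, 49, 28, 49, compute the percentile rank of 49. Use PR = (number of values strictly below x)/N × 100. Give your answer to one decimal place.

57.1

N = 7.
Strictly below 49: 4. Equal to 49: 3.
PR = 4/7 × 100 = 57.1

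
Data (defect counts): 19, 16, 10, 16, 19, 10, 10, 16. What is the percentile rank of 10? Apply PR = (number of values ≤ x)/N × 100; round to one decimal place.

N = 8.
Strictly below 10: 0. Equal to 10: 3.
PR = 3/8 × 100 = 37.5

37.5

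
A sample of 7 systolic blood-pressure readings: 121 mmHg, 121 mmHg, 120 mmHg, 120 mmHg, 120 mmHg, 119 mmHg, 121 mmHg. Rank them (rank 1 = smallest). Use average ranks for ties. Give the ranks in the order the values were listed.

Sorted (ascending): 119, 120, 120, 120, 121, 121, 121
The 3 values of 120 occupy positions 2–4 → average rank 3.
The 3 values of 121 occupy positions 5–7 → average rank 6.

6, 6, 3, 3, 3, 1, 6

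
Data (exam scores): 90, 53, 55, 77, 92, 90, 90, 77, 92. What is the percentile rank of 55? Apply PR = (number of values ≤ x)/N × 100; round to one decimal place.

N = 9.
Strictly below 55: 1. Equal to 55: 1.
PR = 2/9 × 100 = 22.2

22.2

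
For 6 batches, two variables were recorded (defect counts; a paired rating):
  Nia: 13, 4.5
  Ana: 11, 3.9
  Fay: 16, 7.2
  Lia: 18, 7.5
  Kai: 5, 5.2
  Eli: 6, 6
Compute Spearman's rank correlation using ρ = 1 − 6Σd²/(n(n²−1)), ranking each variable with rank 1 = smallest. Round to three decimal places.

0.543

Ranks of variable 1: 4, 3, 5, 6, 1, 2
Ranks of variable 2: 2, 1, 5, 6, 3, 4
d = r₁ − r₂: 2, 2, 0, 0, -2, -2
d²: 4, 4, 0, 0, 4, 4; Σd² = 16
ρ = 1 − 6·16/(6·35) = 1 − 96/210 = 0.543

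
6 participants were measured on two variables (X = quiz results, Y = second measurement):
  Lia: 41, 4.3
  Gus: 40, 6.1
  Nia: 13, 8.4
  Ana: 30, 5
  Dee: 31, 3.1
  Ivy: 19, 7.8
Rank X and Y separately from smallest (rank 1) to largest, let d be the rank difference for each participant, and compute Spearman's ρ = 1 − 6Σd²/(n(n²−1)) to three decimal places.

-0.714

Ranks of variable 1: 6, 5, 1, 3, 4, 2
Ranks of variable 2: 2, 4, 6, 3, 1, 5
d = r₁ − r₂: 4, 1, -5, 0, 3, -3
d²: 16, 1, 25, 0, 9, 9; Σd² = 60
ρ = 1 − 6·60/(6·35) = 1 − 360/210 = -0.714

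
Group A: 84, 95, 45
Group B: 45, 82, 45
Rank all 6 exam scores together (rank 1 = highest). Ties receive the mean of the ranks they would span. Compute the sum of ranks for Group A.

8

Sorted (descending): 95, 84, 82, 45, 45, 45
The 3 values of 45 occupy positions 4–6 → average rank 5.
Group A values → pooled ranks: 84→2, 95→1, 45→5
Rank sum = 2 + 1 + 5 = 8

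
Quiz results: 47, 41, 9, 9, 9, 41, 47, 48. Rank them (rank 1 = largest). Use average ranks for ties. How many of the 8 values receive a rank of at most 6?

5

Sorted (descending): 48, 47, 47, 41, 41, 9, 9, 9
The 2 values of 47 occupy positions 2–3 → average rank (2+3)/2 = 2.5.
The 2 values of 41 occupy positions 4–5 → average rank (4+5)/2 = 4.5.
The 3 values of 9 occupy positions 6–8 → average rank 7.
Ranks ≤ 6: {1, 2.5, 2.5, 4.5, 4.5} → 5 values.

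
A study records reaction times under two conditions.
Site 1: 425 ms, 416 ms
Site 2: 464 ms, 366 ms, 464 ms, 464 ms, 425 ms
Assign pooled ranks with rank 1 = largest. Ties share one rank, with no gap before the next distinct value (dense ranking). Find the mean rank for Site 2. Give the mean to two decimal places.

Sorted (descending): 464, 464, 464, 425, 425, 416, 366
The 3 values of 464 share dense rank 1.
The 2 values of 425 share dense rank 2.
Remaining distinct values take the next consecutive integers.
Site 2 values → pooled ranks: 464→1, 366→4, 464→1, 464→1, 425→2
Mean rank = (1 + 4 + 1 + 1 + 2) / 5 = 1.80

1.80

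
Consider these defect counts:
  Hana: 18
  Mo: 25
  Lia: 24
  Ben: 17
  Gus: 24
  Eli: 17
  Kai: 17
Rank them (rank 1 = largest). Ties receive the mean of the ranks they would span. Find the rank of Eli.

Sorted (descending): 25, 24, 24, 18, 17, 17, 17
The 2 values of 24 occupy positions 2–3 → average rank (2+3)/2 = 2.5.
The 3 values of 17 occupy positions 5–7 → average rank 6.
Eli has value 17 → rank 6.

6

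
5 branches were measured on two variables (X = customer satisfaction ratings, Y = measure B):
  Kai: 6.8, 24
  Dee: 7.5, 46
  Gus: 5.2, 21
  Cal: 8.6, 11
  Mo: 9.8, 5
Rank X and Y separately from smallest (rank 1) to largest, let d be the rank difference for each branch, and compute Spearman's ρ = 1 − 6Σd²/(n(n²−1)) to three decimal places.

Ranks of variable 1: 2, 3, 1, 4, 5
Ranks of variable 2: 4, 5, 3, 2, 1
d = r₁ − r₂: -2, -2, -2, 2, 4
d²: 4, 4, 4, 4, 16; Σd² = 32
ρ = 1 − 6·32/(5·24) = 1 − 192/120 = -0.600

-0.600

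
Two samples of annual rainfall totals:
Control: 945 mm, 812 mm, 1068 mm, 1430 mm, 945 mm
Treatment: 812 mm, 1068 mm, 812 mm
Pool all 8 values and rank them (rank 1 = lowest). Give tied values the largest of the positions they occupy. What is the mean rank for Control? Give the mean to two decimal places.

5.60

Sorted (ascending): 812, 812, 812, 945, 945, 1068, 1068, 1430
The 3 values of 812 occupy positions 1–3 → each gets rank 3.
The 2 values of 945 occupy positions 4–5 → each gets rank 5.
The 2 values of 1068 occupy positions 6–7 → each gets rank 7.
Control values → pooled ranks: 945→5, 812→3, 1068→7, 1430→8, 945→5
Mean rank = (5 + 3 + 7 + 8 + 5) / 5 = 5.60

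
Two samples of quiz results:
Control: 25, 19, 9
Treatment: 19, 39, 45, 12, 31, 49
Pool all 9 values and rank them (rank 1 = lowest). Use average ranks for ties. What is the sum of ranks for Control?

9.5

Sorted (ascending): 9, 12, 19, 19, 25, 31, 39, 45, 49
The 2 values of 19 occupy positions 3–4 → average rank (3+4)/2 = 3.5.
Control values → pooled ranks: 25→5, 19→3.5, 9→1
Rank sum = 5 + 3.5 + 1 = 9.5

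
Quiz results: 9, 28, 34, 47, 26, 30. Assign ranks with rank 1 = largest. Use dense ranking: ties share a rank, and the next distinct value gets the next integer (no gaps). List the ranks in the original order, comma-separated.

Sorted (descending): 47, 34, 30, 28, 26, 9
No ties — each value takes its position as its rank.

6, 4, 2, 1, 5, 3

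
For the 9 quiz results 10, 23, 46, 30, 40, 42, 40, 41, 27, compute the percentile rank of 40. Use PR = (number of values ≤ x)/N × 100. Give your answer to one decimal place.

66.7

N = 9.
Strictly below 40: 4. Equal to 40: 2.
PR = 6/9 × 100 = 66.7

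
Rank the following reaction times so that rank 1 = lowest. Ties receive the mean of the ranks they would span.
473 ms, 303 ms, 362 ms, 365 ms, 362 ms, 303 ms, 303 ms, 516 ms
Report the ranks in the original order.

Sorted (ascending): 303, 303, 303, 362, 362, 365, 473, 516
The 3 values of 303 occupy positions 1–3 → average rank 2.
The 2 values of 362 occupy positions 4–5 → average rank (4+5)/2 = 4.5.

7, 2, 4.5, 6, 4.5, 2, 2, 8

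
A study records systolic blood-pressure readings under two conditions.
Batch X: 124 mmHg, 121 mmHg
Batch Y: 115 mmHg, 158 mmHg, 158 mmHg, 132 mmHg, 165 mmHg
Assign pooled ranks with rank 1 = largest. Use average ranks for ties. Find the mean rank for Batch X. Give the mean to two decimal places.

5.50

Sorted (descending): 165, 158, 158, 132, 124, 121, 115
The 2 values of 158 occupy positions 2–3 → average rank (2+3)/2 = 2.5.
Batch X values → pooled ranks: 124→5, 121→6
Mean rank = (5 + 6) / 2 = 5.50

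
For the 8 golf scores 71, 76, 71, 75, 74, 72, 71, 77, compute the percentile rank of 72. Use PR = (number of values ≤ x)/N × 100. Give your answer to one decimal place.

50.0

N = 8.
Strictly below 72: 3. Equal to 72: 1.
PR = 4/8 × 100 = 50.0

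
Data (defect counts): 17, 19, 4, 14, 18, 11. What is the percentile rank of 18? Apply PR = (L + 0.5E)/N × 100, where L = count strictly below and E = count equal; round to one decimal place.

N = 6.
Strictly below 18: 4. Equal to 18: 1.
PR = (4 + 0.5·1)/6 × 100 = 75.0

75.0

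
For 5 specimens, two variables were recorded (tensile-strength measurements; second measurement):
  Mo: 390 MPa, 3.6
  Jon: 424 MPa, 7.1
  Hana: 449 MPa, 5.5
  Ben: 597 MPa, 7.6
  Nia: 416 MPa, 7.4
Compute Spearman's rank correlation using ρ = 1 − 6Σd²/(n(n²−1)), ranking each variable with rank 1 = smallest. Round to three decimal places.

0.600

Ranks of variable 1: 1, 3, 4, 5, 2
Ranks of variable 2: 1, 3, 2, 5, 4
d = r₁ − r₂: 0, 0, 2, 0, -2
d²: 0, 0, 4, 0, 4; Σd² = 8
ρ = 1 − 6·8/(5·24) = 1 − 48/120 = 0.600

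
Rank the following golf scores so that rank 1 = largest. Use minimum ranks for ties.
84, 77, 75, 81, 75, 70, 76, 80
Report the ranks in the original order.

Sorted (descending): 84, 81, 80, 77, 76, 75, 75, 70
The 2 values of 75 occupy positions 6–7 → each gets rank 6.

1, 4, 6, 2, 6, 8, 5, 3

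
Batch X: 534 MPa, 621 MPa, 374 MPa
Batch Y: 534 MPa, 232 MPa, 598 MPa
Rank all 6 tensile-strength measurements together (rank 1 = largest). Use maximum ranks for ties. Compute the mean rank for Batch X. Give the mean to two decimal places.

3.33

Sorted (descending): 621, 598, 534, 534, 374, 232
The 2 values of 534 occupy positions 3–4 → each gets rank 4.
Batch X values → pooled ranks: 534→4, 621→1, 374→5
Mean rank = (4 + 1 + 5) / 3 = 3.33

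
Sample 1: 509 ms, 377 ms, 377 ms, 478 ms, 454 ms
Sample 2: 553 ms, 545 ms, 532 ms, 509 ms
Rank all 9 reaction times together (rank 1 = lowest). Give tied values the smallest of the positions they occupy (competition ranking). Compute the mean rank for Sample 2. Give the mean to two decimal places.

7.25

Sorted (ascending): 377, 377, 454, 478, 509, 509, 532, 545, 553
The 2 values of 377 occupy positions 1–2 → each gets rank 1.
The 2 values of 509 occupy positions 5–6 → each gets rank 5.
Sample 2 values → pooled ranks: 553→9, 545→8, 532→7, 509→5
Mean rank = (9 + 8 + 7 + 5) / 4 = 7.25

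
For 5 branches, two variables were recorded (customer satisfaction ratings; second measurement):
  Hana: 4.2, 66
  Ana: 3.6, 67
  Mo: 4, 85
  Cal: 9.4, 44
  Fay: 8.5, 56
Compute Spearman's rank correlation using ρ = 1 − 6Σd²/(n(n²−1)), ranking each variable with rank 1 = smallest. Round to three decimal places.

Ranks of variable 1: 3, 1, 2, 5, 4
Ranks of variable 2: 3, 4, 5, 1, 2
d = r₁ − r₂: 0, -3, -3, 4, 2
d²: 0, 9, 9, 16, 4; Σd² = 38
ρ = 1 − 6·38/(5·24) = 1 − 228/120 = -0.900

-0.900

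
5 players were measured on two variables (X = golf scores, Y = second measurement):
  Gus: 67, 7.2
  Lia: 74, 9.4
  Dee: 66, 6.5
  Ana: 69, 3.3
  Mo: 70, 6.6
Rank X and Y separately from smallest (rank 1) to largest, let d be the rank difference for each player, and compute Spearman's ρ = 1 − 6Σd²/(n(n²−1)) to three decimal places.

0.500

Ranks of variable 1: 2, 5, 1, 3, 4
Ranks of variable 2: 4, 5, 2, 1, 3
d = r₁ − r₂: -2, 0, -1, 2, 1
d²: 4, 0, 1, 4, 1; Σd² = 10
ρ = 1 − 6·10/(5·24) = 1 − 60/120 = 0.500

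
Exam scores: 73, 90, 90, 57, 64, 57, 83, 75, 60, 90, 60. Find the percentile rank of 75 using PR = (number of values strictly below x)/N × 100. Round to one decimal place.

54.5

N = 11.
Strictly below 75: 6. Equal to 75: 1.
PR = 6/11 × 100 = 54.5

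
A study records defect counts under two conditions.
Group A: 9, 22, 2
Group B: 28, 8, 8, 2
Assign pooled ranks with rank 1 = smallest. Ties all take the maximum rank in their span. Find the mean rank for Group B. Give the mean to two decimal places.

Sorted (ascending): 2, 2, 8, 8, 9, 22, 28
The 2 values of 2 occupy positions 1–2 → each gets rank 2.
The 2 values of 8 occupy positions 3–4 → each gets rank 4.
Group B values → pooled ranks: 28→7, 8→4, 8→4, 2→2
Mean rank = (7 + 4 + 4 + 2) / 4 = 4.25

4.25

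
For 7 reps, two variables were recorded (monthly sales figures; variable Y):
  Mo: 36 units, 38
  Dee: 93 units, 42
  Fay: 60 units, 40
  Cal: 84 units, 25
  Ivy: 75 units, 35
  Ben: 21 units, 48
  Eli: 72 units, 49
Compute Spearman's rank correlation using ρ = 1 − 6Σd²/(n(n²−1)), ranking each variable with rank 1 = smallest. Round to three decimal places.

-0.321

Ranks of variable 1: 2, 7, 3, 6, 5, 1, 4
Ranks of variable 2: 3, 5, 4, 1, 2, 6, 7
d = r₁ − r₂: -1, 2, -1, 5, 3, -5, -3
d²: 1, 4, 1, 25, 9, 25, 9; Σd² = 74
ρ = 1 − 6·74/(7·48) = 1 − 444/336 = -0.321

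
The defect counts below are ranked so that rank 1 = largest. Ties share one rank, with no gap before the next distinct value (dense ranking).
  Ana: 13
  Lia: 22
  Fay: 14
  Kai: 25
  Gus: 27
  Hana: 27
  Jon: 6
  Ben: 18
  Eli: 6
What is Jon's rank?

Sorted (descending): 27, 27, 25, 22, 18, 14, 13, 6, 6
The 2 values of 27 share dense rank 1.
The 2 values of 6 share dense rank 7.
Remaining distinct values take the next consecutive integers.
Jon has value 6 → rank 7.

7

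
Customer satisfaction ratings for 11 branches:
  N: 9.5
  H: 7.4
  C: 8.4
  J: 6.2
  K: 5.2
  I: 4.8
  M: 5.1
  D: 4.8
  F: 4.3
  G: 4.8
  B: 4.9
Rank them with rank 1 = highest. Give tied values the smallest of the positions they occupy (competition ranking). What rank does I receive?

8

Sorted (descending): 9.5, 8.4, 7.4, 6.2, 5.2, 5.1, 4.9, 4.8, 4.8, 4.8, 4.3
The 3 values of 4.8 occupy positions 8–10 → each gets rank 8.
I has value 4.8 → rank 8.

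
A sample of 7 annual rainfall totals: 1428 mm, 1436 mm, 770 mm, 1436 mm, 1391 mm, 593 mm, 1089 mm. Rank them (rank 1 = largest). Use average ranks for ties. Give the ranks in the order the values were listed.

3, 1.5, 6, 1.5, 4, 7, 5

Sorted (descending): 1436, 1436, 1428, 1391, 1089, 770, 593
The 2 values of 1436 occupy positions 1–2 → average rank (1+2)/2 = 1.5.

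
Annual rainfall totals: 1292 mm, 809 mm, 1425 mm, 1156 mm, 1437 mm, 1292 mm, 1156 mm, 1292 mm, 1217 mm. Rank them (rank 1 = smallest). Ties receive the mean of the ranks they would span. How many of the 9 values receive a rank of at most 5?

Sorted (ascending): 809, 1156, 1156, 1217, 1292, 1292, 1292, 1425, 1437
The 2 values of 1156 occupy positions 2–3 → average rank (2+3)/2 = 2.5.
The 3 values of 1292 occupy positions 5–7 → average rank 6.
Ranks ≤ 5: {1, 2.5, 2.5, 4} → 4 values.

4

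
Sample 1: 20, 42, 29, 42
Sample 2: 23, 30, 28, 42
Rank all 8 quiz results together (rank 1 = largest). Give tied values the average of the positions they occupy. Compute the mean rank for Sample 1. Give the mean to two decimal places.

Sorted (descending): 42, 42, 42, 30, 29, 28, 23, 20
The 3 values of 42 occupy positions 1–3 → average rank 2.
Sample 1 values → pooled ranks: 20→8, 42→2, 29→5, 42→2
Mean rank = (8 + 2 + 5 + 2) / 4 = 4.25

4.25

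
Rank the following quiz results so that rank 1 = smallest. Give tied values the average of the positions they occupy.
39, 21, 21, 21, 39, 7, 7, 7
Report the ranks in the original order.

Sorted (ascending): 7, 7, 7, 21, 21, 21, 39, 39
The 3 values of 7 occupy positions 1–3 → average rank 2.
The 3 values of 21 occupy positions 4–6 → average rank 5.
The 2 values of 39 occupy positions 7–8 → average rank (7+8)/2 = 7.5.

7.5, 5, 5, 5, 7.5, 2, 2, 2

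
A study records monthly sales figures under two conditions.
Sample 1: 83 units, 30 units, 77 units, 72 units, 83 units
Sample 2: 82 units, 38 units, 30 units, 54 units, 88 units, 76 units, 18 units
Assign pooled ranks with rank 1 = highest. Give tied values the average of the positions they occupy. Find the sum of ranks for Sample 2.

Sorted (descending): 88, 83, 83, 82, 77, 76, 72, 54, 38, 30, 30, 18
The 2 values of 83 occupy positions 2–3 → average rank (2+3)/2 = 2.5.
The 2 values of 30 occupy positions 10–11 → average rank (10+11)/2 = 10.5.
Sample 2 values → pooled ranks: 82→4, 38→9, 30→10.5, 54→8, 88→1, 76→6, 18→12
Rank sum = 4 + 9 + 10.5 + 8 + 1 + 6 + 12 = 50.5

50.5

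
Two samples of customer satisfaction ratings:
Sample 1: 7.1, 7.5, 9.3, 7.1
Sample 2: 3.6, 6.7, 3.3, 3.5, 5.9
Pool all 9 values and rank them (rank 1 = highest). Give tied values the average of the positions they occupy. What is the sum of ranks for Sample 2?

Sorted (descending): 9.3, 7.5, 7.1, 7.1, 6.7, 5.9, 3.6, 3.5, 3.3
The 2 values of 7.1 occupy positions 3–4 → average rank (3+4)/2 = 3.5.
Sample 2 values → pooled ranks: 3.6→7, 6.7→5, 3.3→9, 3.5→8, 5.9→6
Rank sum = 7 + 5 + 9 + 8 + 6 = 35

35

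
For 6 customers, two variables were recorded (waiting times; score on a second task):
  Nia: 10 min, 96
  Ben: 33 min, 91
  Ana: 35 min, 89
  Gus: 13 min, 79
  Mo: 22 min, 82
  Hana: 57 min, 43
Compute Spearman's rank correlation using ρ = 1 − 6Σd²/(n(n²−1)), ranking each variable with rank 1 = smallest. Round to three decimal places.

-0.486

Ranks of variable 1: 1, 4, 5, 2, 3, 6
Ranks of variable 2: 6, 5, 4, 2, 3, 1
d = r₁ − r₂: -5, -1, 1, 0, 0, 5
d²: 25, 1, 1, 0, 0, 25; Σd² = 52
ρ = 1 − 6·52/(6·35) = 1 − 312/210 = -0.486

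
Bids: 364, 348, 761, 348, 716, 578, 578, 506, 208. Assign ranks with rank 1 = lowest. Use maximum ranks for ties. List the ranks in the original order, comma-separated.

Sorted (ascending): 208, 348, 348, 364, 506, 578, 578, 716, 761
The 2 values of 348 occupy positions 2–3 → each gets rank 3.
The 2 values of 578 occupy positions 6–7 → each gets rank 7.

4, 3, 9, 3, 8, 7, 7, 5, 1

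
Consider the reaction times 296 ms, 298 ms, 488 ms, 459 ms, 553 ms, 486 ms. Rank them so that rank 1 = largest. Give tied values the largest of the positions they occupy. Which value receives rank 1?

553

Sorted (descending): 553, 488, 486, 459, 298, 296
No ties — each value takes its position as its rank.
Rank 1 → value 553.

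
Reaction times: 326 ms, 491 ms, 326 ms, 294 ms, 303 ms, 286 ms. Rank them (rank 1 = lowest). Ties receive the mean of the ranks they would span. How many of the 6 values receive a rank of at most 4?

Sorted (ascending): 286, 294, 303, 326, 326, 491
The 2 values of 326 occupy positions 4–5 → average rank (4+5)/2 = 4.5.
Ranks ≤ 4: {1, 2, 3} → 3 values.

3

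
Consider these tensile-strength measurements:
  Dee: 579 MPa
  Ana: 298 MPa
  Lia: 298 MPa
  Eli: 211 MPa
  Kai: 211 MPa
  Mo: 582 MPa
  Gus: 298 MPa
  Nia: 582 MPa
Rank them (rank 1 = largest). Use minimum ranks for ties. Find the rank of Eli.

7

Sorted (descending): 582, 582, 579, 298, 298, 298, 211, 211
The 2 values of 582 occupy positions 1–2 → each gets rank 1.
The 3 values of 298 occupy positions 4–6 → each gets rank 4.
The 2 values of 211 occupy positions 7–8 → each gets rank 7.
Eli has value 211 MPa → rank 7.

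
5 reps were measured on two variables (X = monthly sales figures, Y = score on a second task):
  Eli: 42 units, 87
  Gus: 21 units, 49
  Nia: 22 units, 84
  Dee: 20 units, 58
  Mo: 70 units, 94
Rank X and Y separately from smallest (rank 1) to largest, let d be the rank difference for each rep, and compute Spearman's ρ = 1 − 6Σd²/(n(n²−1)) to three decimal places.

0.900

Ranks of variable 1: 4, 2, 3, 1, 5
Ranks of variable 2: 4, 1, 3, 2, 5
d = r₁ − r₂: 0, 1, 0, -1, 0
d²: 0, 1, 0, 1, 0; Σd² = 2
ρ = 1 − 6·2/(5·24) = 1 − 12/120 = 0.900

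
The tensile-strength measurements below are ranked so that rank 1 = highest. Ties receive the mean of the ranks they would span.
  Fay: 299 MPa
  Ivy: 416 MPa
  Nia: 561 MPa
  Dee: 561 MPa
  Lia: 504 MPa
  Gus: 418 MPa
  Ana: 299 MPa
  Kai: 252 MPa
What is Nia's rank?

Sorted (descending): 561, 561, 504, 418, 416, 299, 299, 252
The 2 values of 561 occupy positions 1–2 → average rank (1+2)/2 = 1.5.
The 2 values of 299 occupy positions 6–7 → average rank (6+7)/2 = 6.5.
Nia has value 561 MPa → rank 1.5.

1.5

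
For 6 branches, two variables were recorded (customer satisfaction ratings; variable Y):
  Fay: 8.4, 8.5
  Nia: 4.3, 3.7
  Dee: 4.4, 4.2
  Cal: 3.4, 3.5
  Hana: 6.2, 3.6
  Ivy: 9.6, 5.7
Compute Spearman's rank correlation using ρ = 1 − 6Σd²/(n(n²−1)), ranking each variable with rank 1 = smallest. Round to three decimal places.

0.771

Ranks of variable 1: 5, 2, 3, 1, 4, 6
Ranks of variable 2: 6, 3, 4, 1, 2, 5
d = r₁ − r₂: -1, -1, -1, 0, 2, 1
d²: 1, 1, 1, 0, 4, 1; Σd² = 8
ρ = 1 − 6·8/(6·35) = 1 − 48/210 = 0.771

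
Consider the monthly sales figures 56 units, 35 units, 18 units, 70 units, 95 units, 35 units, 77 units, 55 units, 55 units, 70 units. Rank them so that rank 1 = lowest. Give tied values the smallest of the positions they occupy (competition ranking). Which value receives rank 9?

Sorted (ascending): 18, 35, 35, 55, 55, 56, 70, 70, 77, 95
The 2 values of 35 occupy positions 2–3 → each gets rank 2.
The 2 values of 55 occupy positions 4–5 → each gets rank 4.
The 2 values of 70 occupy positions 7–8 → each gets rank 7.
Rank 9 → value 77.

77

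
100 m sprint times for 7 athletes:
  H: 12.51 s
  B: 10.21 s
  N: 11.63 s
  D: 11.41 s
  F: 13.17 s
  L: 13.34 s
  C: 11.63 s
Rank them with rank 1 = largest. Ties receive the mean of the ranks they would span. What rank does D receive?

6

Sorted (descending): 13.34, 13.17, 12.51, 11.63, 11.63, 11.41, 10.21
The 2 values of 11.63 occupy positions 4–5 → average rank (4+5)/2 = 4.5.
D has value 11.41 s → rank 6.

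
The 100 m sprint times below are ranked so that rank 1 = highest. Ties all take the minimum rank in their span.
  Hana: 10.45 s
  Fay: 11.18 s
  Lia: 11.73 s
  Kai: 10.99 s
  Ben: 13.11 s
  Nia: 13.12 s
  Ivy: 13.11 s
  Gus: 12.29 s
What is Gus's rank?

4

Sorted (descending): 13.12, 13.11, 13.11, 12.29, 11.73, 11.18, 10.99, 10.45
The 2 values of 13.11 occupy positions 2–3 → each gets rank 2.
Gus has value 12.29 s → rank 4.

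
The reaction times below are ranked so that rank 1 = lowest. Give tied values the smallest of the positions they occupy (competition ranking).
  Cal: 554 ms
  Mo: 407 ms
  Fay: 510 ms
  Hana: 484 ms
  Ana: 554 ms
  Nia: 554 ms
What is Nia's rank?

Sorted (ascending): 407, 484, 510, 554, 554, 554
The 3 values of 554 occupy positions 4–6 → each gets rank 4.
Nia has value 554 ms → rank 4.

4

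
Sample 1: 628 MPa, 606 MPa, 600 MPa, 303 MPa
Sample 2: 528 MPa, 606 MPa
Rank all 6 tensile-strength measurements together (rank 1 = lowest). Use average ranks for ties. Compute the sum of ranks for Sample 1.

Sorted (ascending): 303, 528, 600, 606, 606, 628
The 2 values of 606 occupy positions 4–5 → average rank (4+5)/2 = 4.5.
Sample 1 values → pooled ranks: 628→6, 606→4.5, 600→3, 303→1
Rank sum = 6 + 4.5 + 3 + 1 = 14.5

14.5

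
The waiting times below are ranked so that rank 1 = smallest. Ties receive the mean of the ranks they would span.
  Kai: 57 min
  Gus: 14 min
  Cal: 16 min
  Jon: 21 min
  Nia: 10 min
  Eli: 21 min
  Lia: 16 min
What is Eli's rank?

Sorted (ascending): 10, 14, 16, 16, 21, 21, 57
The 2 values of 16 occupy positions 3–4 → average rank (3+4)/2 = 3.5.
The 2 values of 21 occupy positions 5–6 → average rank (5+6)/2 = 5.5.
Eli has value 21 min → rank 5.5.

5.5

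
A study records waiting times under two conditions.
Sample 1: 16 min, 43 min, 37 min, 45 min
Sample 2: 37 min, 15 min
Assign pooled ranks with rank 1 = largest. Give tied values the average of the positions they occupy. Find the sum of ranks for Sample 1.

11.5

Sorted (descending): 45, 43, 37, 37, 16, 15
The 2 values of 37 occupy positions 3–4 → average rank (3+4)/2 = 3.5.
Sample 1 values → pooled ranks: 16→5, 43→2, 37→3.5, 45→1
Rank sum = 5 + 2 + 3.5 + 1 = 11.5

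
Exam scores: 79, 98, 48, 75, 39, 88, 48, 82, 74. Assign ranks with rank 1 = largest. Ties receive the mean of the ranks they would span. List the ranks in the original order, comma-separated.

Sorted (descending): 98, 88, 82, 79, 75, 74, 48, 48, 39
The 2 values of 48 occupy positions 7–8 → average rank (7+8)/2 = 7.5.

4, 1, 7.5, 5, 9, 2, 7.5, 3, 6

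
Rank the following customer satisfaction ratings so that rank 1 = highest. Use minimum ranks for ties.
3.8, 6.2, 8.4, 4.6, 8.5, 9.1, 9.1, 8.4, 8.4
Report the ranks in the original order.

Sorted (descending): 9.1, 9.1, 8.5, 8.4, 8.4, 8.4, 6.2, 4.6, 3.8
The 2 values of 9.1 occupy positions 1–2 → each gets rank 1.
The 3 values of 8.4 occupy positions 4–6 → each gets rank 4.

9, 7, 4, 8, 3, 1, 1, 4, 4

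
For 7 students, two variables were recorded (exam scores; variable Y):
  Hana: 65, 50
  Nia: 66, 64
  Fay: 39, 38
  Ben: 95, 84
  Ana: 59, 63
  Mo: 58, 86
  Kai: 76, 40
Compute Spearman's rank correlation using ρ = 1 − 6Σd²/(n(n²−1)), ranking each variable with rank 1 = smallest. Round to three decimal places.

Ranks of variable 1: 4, 5, 1, 7, 3, 2, 6
Ranks of variable 2: 3, 5, 1, 6, 4, 7, 2
d = r₁ − r₂: 1, 0, 0, 1, -1, -5, 4
d²: 1, 0, 0, 1, 1, 25, 16; Σd² = 44
ρ = 1 − 6·44/(7·48) = 1 − 264/336 = 0.214

0.214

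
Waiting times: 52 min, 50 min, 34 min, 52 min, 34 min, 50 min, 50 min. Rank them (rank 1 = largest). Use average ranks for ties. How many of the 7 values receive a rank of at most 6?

Sorted (descending): 52, 52, 50, 50, 50, 34, 34
The 2 values of 52 occupy positions 1–2 → average rank (1+2)/2 = 1.5.
The 3 values of 50 occupy positions 3–5 → average rank 4.
The 2 values of 34 occupy positions 6–7 → average rank (6+7)/2 = 6.5.
Ranks ≤ 6: {1.5, 1.5, 4, 4, 4} → 5 values.

5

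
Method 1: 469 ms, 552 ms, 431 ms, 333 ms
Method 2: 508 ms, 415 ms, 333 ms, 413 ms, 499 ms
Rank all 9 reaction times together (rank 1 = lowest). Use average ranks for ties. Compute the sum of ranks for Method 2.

Sorted (ascending): 333, 333, 413, 415, 431, 469, 499, 508, 552
The 2 values of 333 occupy positions 1–2 → average rank (1+2)/2 = 1.5.
Method 2 values → pooled ranks: 508→8, 415→4, 333→1.5, 413→3, 499→7
Rank sum = 8 + 4 + 1.5 + 3 + 7 = 23.5

23.5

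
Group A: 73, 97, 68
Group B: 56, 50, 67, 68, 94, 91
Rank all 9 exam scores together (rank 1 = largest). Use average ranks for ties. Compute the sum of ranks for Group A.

10.5

Sorted (descending): 97, 94, 91, 73, 68, 68, 67, 56, 50
The 2 values of 68 occupy positions 5–6 → average rank (5+6)/2 = 5.5.
Group A values → pooled ranks: 73→4, 97→1, 68→5.5
Rank sum = 4 + 1 + 5.5 = 10.5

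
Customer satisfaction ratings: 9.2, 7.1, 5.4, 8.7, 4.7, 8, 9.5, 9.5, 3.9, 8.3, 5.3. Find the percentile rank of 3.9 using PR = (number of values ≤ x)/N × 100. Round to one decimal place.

N = 11.
Strictly below 3.9: 0. Equal to 3.9: 1.
PR = 1/11 × 100 = 9.1

9.1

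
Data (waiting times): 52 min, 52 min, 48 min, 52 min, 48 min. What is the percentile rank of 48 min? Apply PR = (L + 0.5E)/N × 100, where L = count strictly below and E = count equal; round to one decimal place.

20.0

N = 5.
Strictly below 48: 0. Equal to 48: 2.
PR = (0 + 0.5·2)/5 × 100 = 20.0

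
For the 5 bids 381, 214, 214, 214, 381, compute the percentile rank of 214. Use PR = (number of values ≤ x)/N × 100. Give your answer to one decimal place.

N = 5.
Strictly below 214: 0. Equal to 214: 3.
PR = 3/5 × 100 = 60.0

60.0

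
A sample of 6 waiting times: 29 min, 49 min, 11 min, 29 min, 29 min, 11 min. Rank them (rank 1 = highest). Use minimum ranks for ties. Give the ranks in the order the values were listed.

Sorted (descending): 49, 29, 29, 29, 11, 11
The 3 values of 29 occupy positions 2–4 → each gets rank 2.
The 2 values of 11 occupy positions 5–6 → each gets rank 5.

2, 1, 5, 2, 2, 5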